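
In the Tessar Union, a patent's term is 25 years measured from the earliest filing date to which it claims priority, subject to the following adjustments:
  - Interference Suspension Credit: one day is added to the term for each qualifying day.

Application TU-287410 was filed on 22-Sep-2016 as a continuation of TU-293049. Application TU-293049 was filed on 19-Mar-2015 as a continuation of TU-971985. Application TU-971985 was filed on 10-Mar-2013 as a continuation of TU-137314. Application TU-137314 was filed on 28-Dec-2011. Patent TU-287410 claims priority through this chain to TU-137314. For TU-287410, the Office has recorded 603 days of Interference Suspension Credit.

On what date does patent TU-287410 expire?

2038-08-23

Earliest priority filing: 28 December 2011.
Base term: 28 December 2011 + 25 years → 28 December 2036.
Interference Suspension Credit: +603 days → 23 August 2038.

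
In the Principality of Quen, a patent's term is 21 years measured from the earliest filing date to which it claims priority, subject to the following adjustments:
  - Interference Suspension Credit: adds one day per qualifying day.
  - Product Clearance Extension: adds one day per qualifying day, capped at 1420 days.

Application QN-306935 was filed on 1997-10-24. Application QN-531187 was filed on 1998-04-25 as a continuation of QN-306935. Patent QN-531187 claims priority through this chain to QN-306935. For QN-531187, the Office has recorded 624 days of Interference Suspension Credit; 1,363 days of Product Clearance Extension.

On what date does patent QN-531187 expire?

April 2, 2024

Earliest priority filing: 24 October 1997.
Base term: 24 October 1997 + 21 years → 24 October 2018.
Interference Suspension Credit: +624 days → 9 July 2020.
Product Clearance Extension: 1363 days (within the 1420-day cap) → +1363 days → 2 April 2024.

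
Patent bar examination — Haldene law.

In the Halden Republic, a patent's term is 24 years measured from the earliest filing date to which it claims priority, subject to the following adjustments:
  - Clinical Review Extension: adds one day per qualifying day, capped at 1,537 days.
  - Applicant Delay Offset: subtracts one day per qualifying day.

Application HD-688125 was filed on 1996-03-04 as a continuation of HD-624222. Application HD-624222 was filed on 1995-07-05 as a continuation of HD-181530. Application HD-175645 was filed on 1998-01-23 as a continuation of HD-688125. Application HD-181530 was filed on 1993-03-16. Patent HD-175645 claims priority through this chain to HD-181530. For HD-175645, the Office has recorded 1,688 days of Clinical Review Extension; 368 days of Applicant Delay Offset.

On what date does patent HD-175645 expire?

May 28, 2020

Earliest priority filing: 16 March 1993.
Base term: 16 March 1993 + 24 years → 16 March 2017.
Clinical Review Extension: 1688 days claimed exceeds the 1537-day cap, so +1537 days → 31 May 2021.
Applicant Delay Offset: −368 days → 28 May 2020.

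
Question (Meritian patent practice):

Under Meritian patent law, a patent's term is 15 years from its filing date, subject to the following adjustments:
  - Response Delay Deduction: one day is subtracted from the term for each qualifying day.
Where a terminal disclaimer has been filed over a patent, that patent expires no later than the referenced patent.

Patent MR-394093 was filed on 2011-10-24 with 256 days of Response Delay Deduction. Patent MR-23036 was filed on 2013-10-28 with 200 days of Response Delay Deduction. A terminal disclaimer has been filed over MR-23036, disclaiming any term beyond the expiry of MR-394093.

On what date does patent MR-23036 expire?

Natural term of MR-23036:
  Base: filing + 15 years → 28 October 2028.
  Response Delay Deduction: −200 days → 11 April 2028.
Expiry of referenced patent MR-394093:
  Base: filing + 15 years → 24 October 2026.
  Response Delay Deduction: −256 days → 10 February 2026.
Terminal disclaimer: MR-23036 expires on the earlier of 11 April 2028 and 10 February 2026.

February 10, 2026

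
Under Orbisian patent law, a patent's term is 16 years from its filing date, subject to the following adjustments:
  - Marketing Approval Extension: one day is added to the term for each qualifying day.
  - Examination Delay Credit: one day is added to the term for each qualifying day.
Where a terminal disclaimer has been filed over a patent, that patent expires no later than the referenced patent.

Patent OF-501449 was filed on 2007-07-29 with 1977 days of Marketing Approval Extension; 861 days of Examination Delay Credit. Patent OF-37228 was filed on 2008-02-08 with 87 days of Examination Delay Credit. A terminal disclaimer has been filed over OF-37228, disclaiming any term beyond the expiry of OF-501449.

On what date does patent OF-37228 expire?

2024-05-05

Natural term of OF-37228:
  Base: filing + 16 years → 8 February 2024.
  Examination Delay Credit: +87 days → 5 May 2024.
Expiry of referenced patent OF-501449:
  Base: filing + 16 years → 29 July 2023.
  Marketing Approval Extension: +1977 days → 26 December 2028.
  Examination Delay Credit: +861 days → 6 May 2031.
Terminal disclaimer: OF-37228 expires on the earlier of 5 May 2024 and 6 May 2031.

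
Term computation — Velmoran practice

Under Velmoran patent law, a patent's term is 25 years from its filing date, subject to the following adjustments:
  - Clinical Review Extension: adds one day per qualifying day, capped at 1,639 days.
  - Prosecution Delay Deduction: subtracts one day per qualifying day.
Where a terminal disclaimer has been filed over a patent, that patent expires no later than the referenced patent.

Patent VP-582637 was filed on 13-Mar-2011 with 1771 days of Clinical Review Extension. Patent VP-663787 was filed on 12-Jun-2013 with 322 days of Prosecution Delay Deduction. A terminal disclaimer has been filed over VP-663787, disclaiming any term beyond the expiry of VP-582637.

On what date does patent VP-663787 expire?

Natural term of VP-663787:
  Base: filing + 25 years → 12 June 2038.
  Prosecution Delay Deduction: −322 days → 25 July 2037.
Expiry of referenced patent VP-582637:
  Base: filing + 25 years → 13 March 2036.
  Clinical Review Extension: 1771 days claimed exceeds the 1639-day cap, so +1639 days → 7 September 2040.
Terminal disclaimer: VP-663787 expires on the earlier of 25 July 2037 and 7 September 2040.

July 25, 2037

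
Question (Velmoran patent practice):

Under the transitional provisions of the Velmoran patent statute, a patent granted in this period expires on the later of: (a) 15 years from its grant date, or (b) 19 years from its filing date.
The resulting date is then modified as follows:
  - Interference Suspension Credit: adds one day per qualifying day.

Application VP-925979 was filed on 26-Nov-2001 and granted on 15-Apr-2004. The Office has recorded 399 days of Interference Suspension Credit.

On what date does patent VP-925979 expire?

(a) grant + 15 years → 15 April 2019.
(b) filing + 19 years → 26 November 2020.
Later of the two: 26 November 2020.
Interference Suspension Credit: +399 days → 30 December 2021.

December 30, 2021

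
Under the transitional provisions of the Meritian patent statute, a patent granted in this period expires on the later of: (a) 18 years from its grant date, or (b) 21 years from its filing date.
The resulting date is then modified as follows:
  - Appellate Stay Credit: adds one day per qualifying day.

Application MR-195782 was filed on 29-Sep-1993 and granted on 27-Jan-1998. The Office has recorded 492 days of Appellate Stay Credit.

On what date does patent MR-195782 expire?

(a) grant + 18 years → 27 January 2016.
(b) filing + 21 years → 29 September 2014.
Later of the two: 27 January 2016.
Appellate Stay Credit: +492 days → 2 June 2017.

2017-06-02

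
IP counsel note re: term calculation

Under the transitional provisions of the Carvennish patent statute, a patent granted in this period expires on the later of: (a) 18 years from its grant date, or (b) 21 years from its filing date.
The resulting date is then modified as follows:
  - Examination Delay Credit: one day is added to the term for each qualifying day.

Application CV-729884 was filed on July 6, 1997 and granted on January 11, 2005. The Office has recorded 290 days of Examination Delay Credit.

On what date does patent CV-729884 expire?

2023-10-28

(a) grant + 18 years → 11 January 2023.
(b) filing + 21 years → 6 July 2018.
Later of the two: 11 January 2023.
Examination Delay Credit: +290 days → 28 October 2023.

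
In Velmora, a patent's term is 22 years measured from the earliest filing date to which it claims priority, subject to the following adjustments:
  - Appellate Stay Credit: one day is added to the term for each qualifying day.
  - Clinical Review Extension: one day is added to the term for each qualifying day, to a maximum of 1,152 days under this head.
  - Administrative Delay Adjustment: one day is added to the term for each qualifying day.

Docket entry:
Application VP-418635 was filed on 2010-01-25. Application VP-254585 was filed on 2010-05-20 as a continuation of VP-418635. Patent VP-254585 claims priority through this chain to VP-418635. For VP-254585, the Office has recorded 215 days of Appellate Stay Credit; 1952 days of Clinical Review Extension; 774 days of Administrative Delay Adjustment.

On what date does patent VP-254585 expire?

Earliest priority filing: 25 January 2010.
Base term: 25 January 2010 + 22 years → 25 January 2032.
Appellate Stay Credit: +215 days → 27 August 2032.
Clinical Review Extension: 1952 days claimed exceeds the 1152-day cap, so +1152 days → 23 October 2035.
Administrative Delay Adjustment: +774 days → 5 December 2037.

2037-12-05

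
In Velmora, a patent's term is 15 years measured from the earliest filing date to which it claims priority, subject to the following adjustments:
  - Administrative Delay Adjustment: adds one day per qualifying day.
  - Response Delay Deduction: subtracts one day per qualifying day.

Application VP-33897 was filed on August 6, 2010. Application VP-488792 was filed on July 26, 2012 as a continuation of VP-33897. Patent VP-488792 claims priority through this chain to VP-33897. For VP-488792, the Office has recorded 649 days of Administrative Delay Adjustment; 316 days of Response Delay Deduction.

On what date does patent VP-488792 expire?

Earliest priority filing: 6 August 2010.
Base term: 6 August 2010 + 15 years → 6 August 2025.
Administrative Delay Adjustment: +649 days → 17 May 2027.
Response Delay Deduction: −316 days → 5 July 2026.

2026-07-05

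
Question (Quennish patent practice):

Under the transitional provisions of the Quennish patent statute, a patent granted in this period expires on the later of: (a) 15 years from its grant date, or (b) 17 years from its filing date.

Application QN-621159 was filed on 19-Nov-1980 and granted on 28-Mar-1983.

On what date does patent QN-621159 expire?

March 28, 1998

(a) grant + 15 years → 28 March 1998.
(b) filing + 17 years → 19 November 1997.
Later of the two: 28 March 1998.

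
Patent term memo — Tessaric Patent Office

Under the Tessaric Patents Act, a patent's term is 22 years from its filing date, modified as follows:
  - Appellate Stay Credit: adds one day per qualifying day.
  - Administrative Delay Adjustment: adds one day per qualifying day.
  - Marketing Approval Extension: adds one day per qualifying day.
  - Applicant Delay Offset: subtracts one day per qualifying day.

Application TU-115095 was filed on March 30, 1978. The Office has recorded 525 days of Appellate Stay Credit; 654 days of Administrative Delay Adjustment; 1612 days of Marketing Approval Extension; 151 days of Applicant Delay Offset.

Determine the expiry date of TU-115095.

June 22, 2007

Base term: filing date + 22 years → 30 March 2000.
Appellate Stay Credit: +525 days → 6 September 2001.
Administrative Delay Adjustment: +654 days → 22 June 2003.
Marketing Approval Extension: +1612 days → 20 November 2007.
Applicant Delay Offset: −151 days → 22 June 2007.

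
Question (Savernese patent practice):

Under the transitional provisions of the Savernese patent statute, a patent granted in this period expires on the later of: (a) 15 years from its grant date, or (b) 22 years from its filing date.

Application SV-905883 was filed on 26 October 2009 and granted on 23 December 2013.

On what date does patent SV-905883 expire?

(a) grant + 15 years → 23 December 2028.
(b) filing + 22 years → 26 October 2031.
Later of the two: 26 October 2031.

2031-10-26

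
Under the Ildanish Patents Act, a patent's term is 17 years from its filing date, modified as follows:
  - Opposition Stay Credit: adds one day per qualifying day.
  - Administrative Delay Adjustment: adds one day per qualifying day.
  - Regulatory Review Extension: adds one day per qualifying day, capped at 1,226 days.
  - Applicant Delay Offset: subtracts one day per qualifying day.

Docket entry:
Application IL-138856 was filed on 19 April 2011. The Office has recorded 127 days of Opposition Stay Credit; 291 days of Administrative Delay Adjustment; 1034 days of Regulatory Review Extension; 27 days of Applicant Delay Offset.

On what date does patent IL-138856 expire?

March 14, 2032

Base term: filing date + 17 years → 19 April 2028.
Opposition Stay Credit: +127 days → 24 August 2028.
Administrative Delay Adjustment: +291 days → 11 June 2029.
Regulatory Review Extension: 1034 days (within the 1226-day cap) → +1034 days → 10 April 2032.
Applicant Delay Offset: −27 days → 14 March 2032.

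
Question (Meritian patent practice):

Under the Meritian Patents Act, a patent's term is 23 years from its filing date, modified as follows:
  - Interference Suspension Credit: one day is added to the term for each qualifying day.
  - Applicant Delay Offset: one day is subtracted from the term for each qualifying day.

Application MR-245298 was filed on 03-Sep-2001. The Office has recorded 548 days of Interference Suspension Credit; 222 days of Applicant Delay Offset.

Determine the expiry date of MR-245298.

July 26, 2025

Base term: filing date + 23 years → 3 September 2024.
Interference Suspension Credit: +548 days → 5 March 2026.
Applicant Delay Offset: −222 days → 26 July 2025.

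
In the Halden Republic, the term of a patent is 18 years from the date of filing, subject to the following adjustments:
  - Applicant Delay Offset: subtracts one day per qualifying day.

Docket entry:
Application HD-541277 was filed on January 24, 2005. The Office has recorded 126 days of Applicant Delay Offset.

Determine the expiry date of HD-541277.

2022-09-20

Base term: filing date + 18 years → 24 January 2023.
Applicant Delay Offset: −126 days → 20 September 2022.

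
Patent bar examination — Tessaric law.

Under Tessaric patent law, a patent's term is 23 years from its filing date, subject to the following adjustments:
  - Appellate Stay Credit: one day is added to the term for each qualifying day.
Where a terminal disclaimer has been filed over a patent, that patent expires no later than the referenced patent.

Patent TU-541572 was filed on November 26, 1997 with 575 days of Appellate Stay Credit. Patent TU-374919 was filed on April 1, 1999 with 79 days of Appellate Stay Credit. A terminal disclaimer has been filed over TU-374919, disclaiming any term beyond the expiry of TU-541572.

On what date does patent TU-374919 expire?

Natural term of TU-374919:
  Base: filing + 23 years → 1 April 2022.
  Appellate Stay Credit: +79 days → 19 June 2022.
Expiry of referenced patent TU-541572:
  Base: filing + 23 years → 26 November 2020.
  Appellate Stay Credit: +575 days → 24 June 2022.
Terminal disclaimer: TU-374919 expires on the earlier of 19 June 2022 and 24 June 2022.

2022-06-19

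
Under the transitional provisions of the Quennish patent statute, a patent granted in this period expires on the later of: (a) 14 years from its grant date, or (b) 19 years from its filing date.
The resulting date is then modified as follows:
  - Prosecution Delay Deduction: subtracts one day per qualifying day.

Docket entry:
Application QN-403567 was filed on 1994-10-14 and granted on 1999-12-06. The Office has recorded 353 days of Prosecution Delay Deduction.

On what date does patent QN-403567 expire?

2012-12-18

(a) grant + 14 years → 6 December 2013.
(b) filing + 19 years → 14 October 2013.
Later of the two: 6 December 2013.
Prosecution Delay Deduction: −353 days → 18 December 2012.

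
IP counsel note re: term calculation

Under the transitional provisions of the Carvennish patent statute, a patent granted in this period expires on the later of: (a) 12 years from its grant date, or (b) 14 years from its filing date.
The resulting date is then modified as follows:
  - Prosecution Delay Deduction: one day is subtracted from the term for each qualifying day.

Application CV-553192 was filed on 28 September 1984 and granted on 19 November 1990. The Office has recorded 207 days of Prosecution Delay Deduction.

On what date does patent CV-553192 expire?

April 26, 2002

(a) grant + 12 years → 19 November 2002.
(b) filing + 14 years → 28 September 1998.
Later of the two: 19 November 2002.
Prosecution Delay Deduction: −207 days → 26 April 2002.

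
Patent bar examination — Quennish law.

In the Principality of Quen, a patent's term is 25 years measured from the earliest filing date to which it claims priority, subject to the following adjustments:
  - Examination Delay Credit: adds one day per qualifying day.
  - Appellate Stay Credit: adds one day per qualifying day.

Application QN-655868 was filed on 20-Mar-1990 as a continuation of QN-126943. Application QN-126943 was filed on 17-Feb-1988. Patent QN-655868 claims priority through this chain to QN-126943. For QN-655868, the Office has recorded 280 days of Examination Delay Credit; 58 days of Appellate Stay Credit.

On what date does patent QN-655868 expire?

Earliest priority filing: 17 February 1988.
Base term: 17 February 1988 + 25 years → 17 February 2013.
Examination Delay Credit: +280 days → 24 November 2013.
Appellate Stay Credit: +58 days → 21 January 2014.

January 21, 2014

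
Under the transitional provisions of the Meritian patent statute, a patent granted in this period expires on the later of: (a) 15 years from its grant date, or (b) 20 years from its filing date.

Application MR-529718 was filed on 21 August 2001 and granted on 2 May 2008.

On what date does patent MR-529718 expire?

(a) grant + 15 years → 2 May 2023.
(b) filing + 20 years → 21 August 2021.
Later of the two: 2 May 2023.

May 2, 2023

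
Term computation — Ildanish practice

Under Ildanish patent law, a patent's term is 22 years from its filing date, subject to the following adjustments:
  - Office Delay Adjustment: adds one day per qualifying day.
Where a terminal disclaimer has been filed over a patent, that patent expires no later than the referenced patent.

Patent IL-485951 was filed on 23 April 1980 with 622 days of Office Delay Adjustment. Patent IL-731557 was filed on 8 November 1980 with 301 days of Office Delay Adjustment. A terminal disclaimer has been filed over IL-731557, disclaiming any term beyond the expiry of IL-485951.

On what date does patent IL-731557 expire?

Natural term of IL-731557:
  Base: filing + 22 years → 8 November 2002.
  Office Delay Adjustment: +301 days → 5 September 2003.
Expiry of referenced patent IL-485951:
  Base: filing + 22 years → 23 April 2002.
  Office Delay Adjustment: +622 days → 5 January 2004.
Terminal disclaimer: IL-731557 expires on the earlier of 5 September 2003 and 5 January 2004.

September 5, 2003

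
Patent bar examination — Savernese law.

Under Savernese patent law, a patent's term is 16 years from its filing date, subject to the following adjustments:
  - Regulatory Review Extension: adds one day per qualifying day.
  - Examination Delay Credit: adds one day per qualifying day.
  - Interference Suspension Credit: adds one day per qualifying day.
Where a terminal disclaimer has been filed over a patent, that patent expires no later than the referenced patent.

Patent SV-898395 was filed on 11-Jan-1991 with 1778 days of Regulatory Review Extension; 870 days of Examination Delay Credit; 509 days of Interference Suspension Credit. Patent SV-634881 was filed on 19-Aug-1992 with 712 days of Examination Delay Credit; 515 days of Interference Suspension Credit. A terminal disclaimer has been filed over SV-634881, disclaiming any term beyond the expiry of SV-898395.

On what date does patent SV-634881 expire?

December 29, 2011

Natural term of SV-634881:
  Base: filing + 16 years → 19 August 2008.
  Examination Delay Credit: +712 days → 1 August 2010.
  Interference Suspension Credit: +515 days → 29 December 2011.
Expiry of referenced patent SV-898395:
  Base: filing + 16 years → 11 January 2007.
  Regulatory Review Extension: +1778 days → 24 November 2011.
  Examination Delay Credit: +870 days → 12 April 2014.
  Interference Suspension Credit: +509 days → 3 September 2015.
Terminal disclaimer: SV-634881 expires on the earlier of 29 December 2011 and 3 September 2015.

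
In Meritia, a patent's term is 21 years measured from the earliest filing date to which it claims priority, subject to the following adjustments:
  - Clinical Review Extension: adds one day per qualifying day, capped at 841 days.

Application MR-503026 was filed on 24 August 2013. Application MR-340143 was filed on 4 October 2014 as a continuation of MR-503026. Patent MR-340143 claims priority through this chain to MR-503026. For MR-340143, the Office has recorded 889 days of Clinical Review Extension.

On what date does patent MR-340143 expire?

Earliest priority filing: 24 August 2013.
Base term: 24 August 2013 + 21 years → 24 August 2034.
Clinical Review Extension: 889 days claimed exceeds the 841-day cap, so +841 days → 12 December 2036.

December 12, 2036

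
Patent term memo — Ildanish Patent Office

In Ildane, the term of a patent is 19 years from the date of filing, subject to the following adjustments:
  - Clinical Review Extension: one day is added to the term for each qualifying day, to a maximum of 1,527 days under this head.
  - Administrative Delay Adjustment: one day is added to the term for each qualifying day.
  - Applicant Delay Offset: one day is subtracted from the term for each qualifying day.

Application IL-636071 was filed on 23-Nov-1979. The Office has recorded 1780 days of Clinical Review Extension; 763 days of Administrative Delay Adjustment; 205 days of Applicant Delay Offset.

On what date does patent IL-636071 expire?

Base term: filing date + 19 years → 23 November 1998.
Clinical Review Extension: 1780 days claimed exceeds the 1527-day cap, so +1527 days → 28 January 2003.
Administrative Delay Adjustment: +763 days → 1 March 2005.
Applicant Delay Offset: −205 days → 8 August 2004.

2004-08-08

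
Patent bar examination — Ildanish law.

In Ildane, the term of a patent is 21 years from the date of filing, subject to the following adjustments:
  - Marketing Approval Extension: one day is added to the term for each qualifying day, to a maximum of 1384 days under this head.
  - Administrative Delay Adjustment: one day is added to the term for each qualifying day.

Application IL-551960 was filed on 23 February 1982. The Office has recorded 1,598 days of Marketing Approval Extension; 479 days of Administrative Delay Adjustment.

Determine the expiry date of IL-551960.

2008-03-31

Base term: filing date + 21 years → 23 February 2003.
Marketing Approval Extension: 1598 days claimed exceeds the 1384-day cap, so +1384 days → 8 December 2006.
Administrative Delay Adjustment: +479 days → 31 March 2008.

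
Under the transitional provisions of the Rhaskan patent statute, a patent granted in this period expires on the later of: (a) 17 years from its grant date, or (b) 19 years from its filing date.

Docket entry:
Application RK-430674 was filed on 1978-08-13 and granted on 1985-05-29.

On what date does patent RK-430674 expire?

2002-05-29

(a) grant + 17 years → 29 May 2002.
(b) filing + 19 years → 13 August 1997.
Later of the two: 29 May 2002.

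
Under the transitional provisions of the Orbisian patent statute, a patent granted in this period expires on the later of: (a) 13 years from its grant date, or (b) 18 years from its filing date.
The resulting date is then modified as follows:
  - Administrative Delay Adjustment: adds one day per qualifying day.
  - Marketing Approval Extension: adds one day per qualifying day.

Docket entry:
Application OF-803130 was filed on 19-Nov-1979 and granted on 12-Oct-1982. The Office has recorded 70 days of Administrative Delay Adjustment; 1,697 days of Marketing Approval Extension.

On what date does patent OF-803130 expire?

(a) grant + 13 years → 12 October 1995.
(b) filing + 18 years → 19 November 1997.
Later of the two: 19 November 1997.
Administrative Delay Adjustment: +70 days → 28 January 1998.
Marketing Approval Extension: +1697 days → 21 September 2002.

September 21, 2002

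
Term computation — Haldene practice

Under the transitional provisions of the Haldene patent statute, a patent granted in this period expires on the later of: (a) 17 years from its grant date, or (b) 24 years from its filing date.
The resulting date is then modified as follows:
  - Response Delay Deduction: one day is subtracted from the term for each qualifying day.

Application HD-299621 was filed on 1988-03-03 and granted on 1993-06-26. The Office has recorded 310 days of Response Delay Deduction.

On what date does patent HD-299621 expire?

2011-04-28

(a) grant + 17 years → 26 June 2010.
(b) filing + 24 years → 3 March 2012.
Later of the two: 3 March 2012.
Response Delay Deduction: −310 days → 28 April 2011.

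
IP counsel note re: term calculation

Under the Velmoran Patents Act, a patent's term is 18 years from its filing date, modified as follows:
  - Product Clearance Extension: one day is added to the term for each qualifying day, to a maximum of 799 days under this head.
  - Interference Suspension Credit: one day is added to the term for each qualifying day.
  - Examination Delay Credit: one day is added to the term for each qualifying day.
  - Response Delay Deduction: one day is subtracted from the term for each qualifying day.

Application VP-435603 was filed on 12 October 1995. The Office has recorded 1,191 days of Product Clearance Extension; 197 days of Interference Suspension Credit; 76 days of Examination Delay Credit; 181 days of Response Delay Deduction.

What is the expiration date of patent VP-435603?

2016-03-21

Base term: filing date + 18 years → 12 October 2013.
Product Clearance Extension: 1191 days claimed exceeds the 799-day cap, so +799 days → 20 December 2015.
Interference Suspension Credit: +197 days → 4 July 2016.
Examination Delay Credit: +76 days → 18 September 2016.
Response Delay Deduction: −181 days → 21 March 2016.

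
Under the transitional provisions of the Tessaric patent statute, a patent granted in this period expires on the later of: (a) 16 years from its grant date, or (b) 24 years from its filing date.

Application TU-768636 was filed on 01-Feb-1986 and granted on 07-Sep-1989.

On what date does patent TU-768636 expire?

February 1, 2010

(a) grant + 16 years → 7 September 2005.
(b) filing + 24 years → 1 February 2010.
Later of the two: 1 February 2010.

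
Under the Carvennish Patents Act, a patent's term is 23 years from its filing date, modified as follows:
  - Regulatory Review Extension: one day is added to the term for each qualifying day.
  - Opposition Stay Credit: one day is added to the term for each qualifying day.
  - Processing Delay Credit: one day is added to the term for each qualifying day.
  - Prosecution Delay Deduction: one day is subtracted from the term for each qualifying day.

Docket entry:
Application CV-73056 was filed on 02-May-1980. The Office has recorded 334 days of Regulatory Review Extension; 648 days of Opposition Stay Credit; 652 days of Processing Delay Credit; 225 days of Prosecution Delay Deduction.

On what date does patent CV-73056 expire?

March 11, 2007

Base term: filing date + 23 years → 2 May 2003.
Regulatory Review Extension: +334 days → 31 March 2004.
Opposition Stay Credit: +648 days → 8 January 2006.
Processing Delay Credit: +652 days → 22 October 2007.
Prosecution Delay Deduction: −225 days → 11 March 2007.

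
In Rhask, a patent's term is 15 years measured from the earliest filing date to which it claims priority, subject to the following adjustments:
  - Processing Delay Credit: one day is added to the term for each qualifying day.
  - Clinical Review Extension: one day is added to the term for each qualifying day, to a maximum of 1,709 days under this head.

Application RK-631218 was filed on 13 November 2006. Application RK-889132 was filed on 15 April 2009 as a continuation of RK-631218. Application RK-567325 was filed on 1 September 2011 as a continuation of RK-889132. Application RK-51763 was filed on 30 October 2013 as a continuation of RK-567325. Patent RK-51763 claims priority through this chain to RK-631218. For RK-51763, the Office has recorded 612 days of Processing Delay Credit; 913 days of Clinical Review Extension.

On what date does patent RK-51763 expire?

2026-01-16

Earliest priority filing: 13 November 2006.
Base term: 13 November 2006 + 15 years → 13 November 2021.
Processing Delay Credit: +612 days → 18 July 2023.
Clinical Review Extension: 913 days (within the 1709-day cap) → +913 days → 16 January 2026.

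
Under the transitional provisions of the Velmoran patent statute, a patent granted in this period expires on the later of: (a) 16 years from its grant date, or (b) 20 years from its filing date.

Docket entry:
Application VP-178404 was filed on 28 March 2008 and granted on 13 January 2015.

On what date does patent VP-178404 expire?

2031-01-13

(a) grant + 16 years → 13 January 2031.
(b) filing + 20 years → 28 March 2028.
Later of the two: 13 January 2031.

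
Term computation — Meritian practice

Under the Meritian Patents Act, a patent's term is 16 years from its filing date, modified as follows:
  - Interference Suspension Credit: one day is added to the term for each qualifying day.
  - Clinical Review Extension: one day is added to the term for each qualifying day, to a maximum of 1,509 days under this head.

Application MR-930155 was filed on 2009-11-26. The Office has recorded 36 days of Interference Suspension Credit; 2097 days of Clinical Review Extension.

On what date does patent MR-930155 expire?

Base term: filing date + 16 years → 26 November 2025.
Interference Suspension Credit: +36 days → 1 January 2026.
Clinical Review Extension: 2097 days claimed exceeds the 1509-day cap, so +1509 days → 18 February 2030.

2030-02-18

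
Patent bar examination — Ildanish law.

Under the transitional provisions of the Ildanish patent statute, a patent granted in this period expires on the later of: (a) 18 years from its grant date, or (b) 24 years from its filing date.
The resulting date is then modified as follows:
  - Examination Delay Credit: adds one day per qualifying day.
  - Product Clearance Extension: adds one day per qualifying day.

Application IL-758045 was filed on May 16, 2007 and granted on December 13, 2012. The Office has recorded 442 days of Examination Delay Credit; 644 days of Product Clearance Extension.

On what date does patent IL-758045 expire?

2034-05-06

(a) grant + 18 years → 13 December 2030.
(b) filing + 24 years → 16 May 2031.
Later of the two: 16 May 2031.
Examination Delay Credit: +442 days → 31 July 2032.
Product Clearance Extension: +644 days → 6 May 2034.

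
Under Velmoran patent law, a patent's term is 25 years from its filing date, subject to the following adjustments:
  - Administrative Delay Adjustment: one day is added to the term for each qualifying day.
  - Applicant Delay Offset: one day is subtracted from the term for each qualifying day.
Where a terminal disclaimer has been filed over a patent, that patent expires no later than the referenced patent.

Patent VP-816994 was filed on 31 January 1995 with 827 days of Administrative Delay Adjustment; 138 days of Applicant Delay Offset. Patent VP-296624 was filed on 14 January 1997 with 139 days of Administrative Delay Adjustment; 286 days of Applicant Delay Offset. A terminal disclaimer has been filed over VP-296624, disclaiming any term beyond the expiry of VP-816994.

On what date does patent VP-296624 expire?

2021-08-20

Natural term of VP-296624:
  Base: filing + 25 years → 14 January 2022.
  Administrative Delay Adjustment: +139 days → 2 June 2022.
  Applicant Delay Offset: −286 days → 20 August 2021.
Expiry of referenced patent VP-816994:
  Base: filing + 25 years → 31 January 2020.
  Administrative Delay Adjustment: +827 days → 7 May 2022.
  Applicant Delay Offset: −138 days → 20 December 2021.
Terminal disclaimer: VP-296624 expires on the earlier of 20 August 2021 and 20 December 2021.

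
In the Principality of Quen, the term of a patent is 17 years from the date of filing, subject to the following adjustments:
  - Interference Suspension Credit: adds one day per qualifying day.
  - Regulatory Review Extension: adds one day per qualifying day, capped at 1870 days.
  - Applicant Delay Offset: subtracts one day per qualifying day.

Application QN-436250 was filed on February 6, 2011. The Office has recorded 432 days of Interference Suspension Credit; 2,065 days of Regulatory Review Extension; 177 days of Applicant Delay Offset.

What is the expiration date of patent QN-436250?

Base term: filing date + 17 years → 6 February 2028.
Interference Suspension Credit: +432 days → 13 April 2029.
Regulatory Review Extension: 2065 days claimed exceeds the 1870-day cap, so +1870 days → 27 May 2034.
Applicant Delay Offset: −177 days → 1 December 2033.

2033-12-01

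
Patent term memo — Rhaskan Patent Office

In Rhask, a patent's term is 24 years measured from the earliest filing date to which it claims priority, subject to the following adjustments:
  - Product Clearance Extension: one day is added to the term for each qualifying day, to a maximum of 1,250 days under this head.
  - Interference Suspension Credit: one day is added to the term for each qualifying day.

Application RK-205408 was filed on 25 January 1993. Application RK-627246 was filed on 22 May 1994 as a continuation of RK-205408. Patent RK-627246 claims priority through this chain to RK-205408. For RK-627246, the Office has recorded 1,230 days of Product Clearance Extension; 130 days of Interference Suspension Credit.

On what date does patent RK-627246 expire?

October 16, 2020

Earliest priority filing: 25 January 1993.
Base term: 25 January 1993 + 24 years → 25 January 2017.
Product Clearance Extension: 1230 days (within the 1250-day cap) → +1230 days → 8 June 2020.
Interference Suspension Credit: +130 days → 16 October 2020.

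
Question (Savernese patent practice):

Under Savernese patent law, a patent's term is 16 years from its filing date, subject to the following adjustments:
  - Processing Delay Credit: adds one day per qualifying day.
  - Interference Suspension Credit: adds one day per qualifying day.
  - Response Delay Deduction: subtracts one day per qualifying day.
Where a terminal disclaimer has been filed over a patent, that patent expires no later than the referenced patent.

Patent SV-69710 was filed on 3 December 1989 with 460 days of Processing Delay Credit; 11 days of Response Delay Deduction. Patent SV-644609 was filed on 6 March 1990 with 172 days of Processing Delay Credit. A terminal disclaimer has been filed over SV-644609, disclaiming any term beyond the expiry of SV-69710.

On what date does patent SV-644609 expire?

2006-08-25

Natural term of SV-644609:
  Base: filing + 16 years → 6 March 2006.
  Processing Delay Credit: +172 days → 25 August 2006.
Expiry of referenced patent SV-69710:
  Base: filing + 16 years → 3 December 2005.
  Processing Delay Credit: +460 days → 8 March 2007.
  Response Delay Deduction: −11 days → 25 February 2007.
Terminal disclaimer: SV-644609 expires on the earlier of 25 August 2006 and 25 February 2007.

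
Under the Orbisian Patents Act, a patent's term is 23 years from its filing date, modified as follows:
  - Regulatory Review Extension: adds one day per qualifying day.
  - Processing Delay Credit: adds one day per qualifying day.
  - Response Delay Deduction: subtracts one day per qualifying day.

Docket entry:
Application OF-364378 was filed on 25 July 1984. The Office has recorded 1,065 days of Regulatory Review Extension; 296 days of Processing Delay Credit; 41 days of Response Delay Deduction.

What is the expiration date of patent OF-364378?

March 6, 2011

Base term: filing date + 23 years → 25 July 2007.
Regulatory Review Extension: +1065 days → 24 June 2010.
Processing Delay Credit: +296 days → 16 April 2011.
Response Delay Deduction: −41 days → 6 March 2011.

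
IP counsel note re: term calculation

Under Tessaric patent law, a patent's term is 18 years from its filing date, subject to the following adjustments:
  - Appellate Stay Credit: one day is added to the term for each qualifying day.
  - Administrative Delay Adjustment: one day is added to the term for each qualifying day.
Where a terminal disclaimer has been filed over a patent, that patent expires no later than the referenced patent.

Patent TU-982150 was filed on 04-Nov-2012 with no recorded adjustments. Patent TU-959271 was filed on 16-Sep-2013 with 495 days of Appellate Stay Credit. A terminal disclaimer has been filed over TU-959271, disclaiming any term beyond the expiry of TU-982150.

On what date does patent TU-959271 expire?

Natural term of TU-959271:
  Base: filing + 18 years → 16 September 2031.
  Appellate Stay Credit: +495 days → 23 January 2033.
Expiry of referenced patent TU-982150:
  Base: filing + 18 years → 4 November 2030.
Terminal disclaimer: TU-959271 expires on the earlier of 23 January 2033 and 4 November 2030.

November 4, 2030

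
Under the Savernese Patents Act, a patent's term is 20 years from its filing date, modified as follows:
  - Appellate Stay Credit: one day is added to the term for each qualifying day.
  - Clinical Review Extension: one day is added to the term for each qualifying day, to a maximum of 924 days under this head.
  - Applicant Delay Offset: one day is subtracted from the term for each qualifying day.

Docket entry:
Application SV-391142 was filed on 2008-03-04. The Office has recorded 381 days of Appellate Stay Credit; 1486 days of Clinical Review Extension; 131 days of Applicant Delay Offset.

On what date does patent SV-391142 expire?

Base term: filing date + 20 years → 4 March 2028.
Appellate Stay Credit: +381 days → 20 March 2029.
Clinical Review Extension: 1486 days claimed exceeds the 924-day cap, so +924 days → 30 September 2031.
Applicant Delay Offset: −131 days → 22 May 2031.

2031-05-22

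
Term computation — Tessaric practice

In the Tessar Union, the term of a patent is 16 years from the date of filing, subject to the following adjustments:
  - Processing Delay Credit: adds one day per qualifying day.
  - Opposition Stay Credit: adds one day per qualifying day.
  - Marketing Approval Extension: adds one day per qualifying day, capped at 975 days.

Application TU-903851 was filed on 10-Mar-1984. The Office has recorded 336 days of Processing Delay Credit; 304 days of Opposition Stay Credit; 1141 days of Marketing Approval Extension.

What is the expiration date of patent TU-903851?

Base term: filing date + 16 years → 10 March 2000.
Processing Delay Credit: +336 days → 9 February 2001.
Opposition Stay Credit: +304 days → 10 December 2001.
Marketing Approval Extension: 1141 days claimed exceeds the 975-day cap, so +975 days → 11 August 2004.

August 11, 2004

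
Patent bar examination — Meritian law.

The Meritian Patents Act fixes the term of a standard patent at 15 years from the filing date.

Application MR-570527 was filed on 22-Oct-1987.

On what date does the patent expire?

2002-10-22

Filing date + 15 years → 22 October 2002.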